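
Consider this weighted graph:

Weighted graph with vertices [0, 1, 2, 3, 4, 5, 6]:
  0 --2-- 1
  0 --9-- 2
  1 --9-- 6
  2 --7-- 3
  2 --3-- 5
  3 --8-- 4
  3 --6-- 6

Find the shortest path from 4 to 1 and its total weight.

Using Dijkstra's algorithm from vertex 4:
Shortest path: 4 -> 3 -> 6 -> 1
Total weight: 8 + 6 + 9 = 23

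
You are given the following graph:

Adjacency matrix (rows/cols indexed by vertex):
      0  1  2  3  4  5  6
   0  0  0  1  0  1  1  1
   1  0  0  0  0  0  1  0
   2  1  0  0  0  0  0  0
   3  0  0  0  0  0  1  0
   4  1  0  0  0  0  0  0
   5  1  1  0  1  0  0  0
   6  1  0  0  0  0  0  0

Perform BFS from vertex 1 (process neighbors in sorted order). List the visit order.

BFS from vertex 1 (neighbors processed in ascending order):
Visit order: 1, 5, 0, 3, 2, 4, 6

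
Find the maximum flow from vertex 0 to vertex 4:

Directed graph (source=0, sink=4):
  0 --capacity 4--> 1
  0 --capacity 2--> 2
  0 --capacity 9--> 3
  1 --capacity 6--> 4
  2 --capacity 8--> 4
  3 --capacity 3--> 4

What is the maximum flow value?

Computing max flow:
  Flow on (0->1): 4/4
  Flow on (0->2): 2/2
  Flow on (0->3): 3/9
  Flow on (1->4): 4/6
  Flow on (2->4): 2/8
  Flow on (3->4): 3/3
Maximum flow = 9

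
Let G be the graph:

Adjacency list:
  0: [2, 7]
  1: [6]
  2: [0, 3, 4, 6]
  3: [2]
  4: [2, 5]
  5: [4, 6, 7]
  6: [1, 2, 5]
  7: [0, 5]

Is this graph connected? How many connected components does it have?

Checking connectivity: the graph has 1 connected component(s).
All vertices are reachable from each other. The graph IS connected.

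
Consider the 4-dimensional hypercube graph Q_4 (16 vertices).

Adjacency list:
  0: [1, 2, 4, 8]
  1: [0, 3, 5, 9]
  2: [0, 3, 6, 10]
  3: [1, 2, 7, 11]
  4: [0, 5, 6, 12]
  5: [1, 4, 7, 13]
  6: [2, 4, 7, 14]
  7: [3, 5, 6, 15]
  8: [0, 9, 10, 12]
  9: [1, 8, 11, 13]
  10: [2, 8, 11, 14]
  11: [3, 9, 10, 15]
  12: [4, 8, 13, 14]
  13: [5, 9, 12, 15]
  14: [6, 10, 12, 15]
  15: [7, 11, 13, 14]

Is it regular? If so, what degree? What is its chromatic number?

In Q_4, every vertex has exactly 4 neighbors (flip one of 4 bits), so it is 4-regular.
Q_4 is bipartite (partition by bit-parity), so chromatic number = 2.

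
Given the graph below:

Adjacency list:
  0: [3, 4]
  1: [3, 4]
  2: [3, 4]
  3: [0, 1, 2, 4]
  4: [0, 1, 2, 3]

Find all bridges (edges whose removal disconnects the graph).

No bridges found. The graph is 2-edge-connected (no single edge removal disconnects it).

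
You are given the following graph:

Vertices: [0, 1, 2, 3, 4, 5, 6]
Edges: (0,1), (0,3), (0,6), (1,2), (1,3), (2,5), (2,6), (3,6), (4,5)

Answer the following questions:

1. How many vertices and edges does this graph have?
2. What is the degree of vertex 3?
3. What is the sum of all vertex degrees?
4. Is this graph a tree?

Count: 7 vertices, 9 edges.
Vertex 3 has neighbors [0, 1, 6], degree = 3.
Handshaking lemma: 2 * 9 = 18.
A tree on 7 vertices has 6 edges. This graph has 9 edges (3 extra). Not a tree.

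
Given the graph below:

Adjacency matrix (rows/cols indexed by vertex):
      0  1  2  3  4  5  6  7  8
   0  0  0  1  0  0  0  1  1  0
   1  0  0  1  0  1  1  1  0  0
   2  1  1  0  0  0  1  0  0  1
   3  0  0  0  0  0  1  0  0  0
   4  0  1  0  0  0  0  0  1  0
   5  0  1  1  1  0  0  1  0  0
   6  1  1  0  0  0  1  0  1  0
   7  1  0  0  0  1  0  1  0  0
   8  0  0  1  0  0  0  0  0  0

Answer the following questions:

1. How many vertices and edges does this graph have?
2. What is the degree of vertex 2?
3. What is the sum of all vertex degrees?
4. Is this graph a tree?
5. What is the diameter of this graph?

Count: 9 vertices, 13 edges.
Vertex 2 has neighbors [0, 1, 5, 8], degree = 4.
Handshaking lemma: 2 * 13 = 26.
A tree on 9 vertices has 8 edges. This graph has 13 edges (5 extra). Not a tree.
Diameter (longest shortest path) = 3.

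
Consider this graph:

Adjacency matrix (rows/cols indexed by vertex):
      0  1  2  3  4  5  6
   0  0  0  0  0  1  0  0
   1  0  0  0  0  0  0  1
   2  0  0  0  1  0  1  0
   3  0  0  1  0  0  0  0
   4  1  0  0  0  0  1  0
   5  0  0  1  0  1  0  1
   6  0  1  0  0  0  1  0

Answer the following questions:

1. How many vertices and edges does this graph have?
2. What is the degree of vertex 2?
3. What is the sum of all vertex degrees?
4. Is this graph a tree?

Count: 7 vertices, 6 edges.
Vertex 2 has neighbors [3, 5], degree = 2.
Handshaking lemma: 2 * 6 = 12.
A graph is a tree iff it is connected and has exactly n-1 edges. This graph is connected (all 7 vertices in one component) and has 7-1 = 6 edges. It is a tree.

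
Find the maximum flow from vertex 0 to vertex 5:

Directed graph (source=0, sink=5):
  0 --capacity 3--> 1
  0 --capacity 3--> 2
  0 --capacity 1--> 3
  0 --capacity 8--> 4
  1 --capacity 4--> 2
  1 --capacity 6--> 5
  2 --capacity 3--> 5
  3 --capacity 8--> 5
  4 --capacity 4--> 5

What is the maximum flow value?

Computing max flow:
  Flow on (0->1): 3/3
  Flow on (0->2): 3/3
  Flow on (0->3): 1/1
  Flow on (0->4): 4/8
  Flow on (1->5): 3/6
  Flow on (2->5): 3/3
  Flow on (3->5): 1/8
  Flow on (4->5): 4/4
Maximum flow = 11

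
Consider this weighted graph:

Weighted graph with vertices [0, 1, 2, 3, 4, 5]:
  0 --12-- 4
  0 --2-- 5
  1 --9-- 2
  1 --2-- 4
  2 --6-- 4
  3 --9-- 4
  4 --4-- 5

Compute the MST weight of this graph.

Applying Kruskal's algorithm (sort edges by weight, add if no cycle):
  Add (0,5) w=2
  Add (1,4) w=2
  Add (4,5) w=4
  Add (2,4) w=6
  Skip (1,2) w=9 (creates cycle)
  Add (3,4) w=9
  Skip (0,4) w=12 (creates cycle)
MST weight = 23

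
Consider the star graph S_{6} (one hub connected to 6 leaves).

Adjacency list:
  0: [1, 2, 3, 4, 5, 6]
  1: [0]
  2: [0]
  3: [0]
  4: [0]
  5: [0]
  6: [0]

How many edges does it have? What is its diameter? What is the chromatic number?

Star graph S_{6}: the hub connects to all 6 leaves.
Edges = 6.
Diameter = 2 (any leaf to hub is 1, leaf to leaf through hub is 2).
Star graphs are bipartite (hub vs leaves), so chromatic number = 2.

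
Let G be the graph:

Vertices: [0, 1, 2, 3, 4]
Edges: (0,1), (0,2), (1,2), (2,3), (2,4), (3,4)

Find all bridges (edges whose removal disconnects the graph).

No bridges found. The graph is 2-edge-connected (no single edge removal disconnects it).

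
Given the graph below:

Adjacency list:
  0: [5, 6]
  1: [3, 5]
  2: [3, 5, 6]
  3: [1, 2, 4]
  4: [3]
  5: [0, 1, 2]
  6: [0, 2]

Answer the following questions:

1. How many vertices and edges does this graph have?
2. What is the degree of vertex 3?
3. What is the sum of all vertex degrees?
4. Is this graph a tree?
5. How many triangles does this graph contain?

Count: 7 vertices, 8 edges.
Vertex 3 has neighbors [1, 2, 4], degree = 3.
Handshaking lemma: 2 * 8 = 16.
A tree on 7 vertices has 6 edges. This graph has 8 edges (2 extra). Not a tree.
Number of triangles = 0.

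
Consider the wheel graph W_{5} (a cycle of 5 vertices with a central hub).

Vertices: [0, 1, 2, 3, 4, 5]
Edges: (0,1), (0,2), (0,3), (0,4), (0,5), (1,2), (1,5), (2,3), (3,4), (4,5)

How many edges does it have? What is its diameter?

Wheel graph W_{5}: 5 cycle edges + 5 spoke edges = 10 edges.
The hub is distance 1 from all cycle vertices. Max distance between cycle vertices through hub is 2.
Diameter = 2.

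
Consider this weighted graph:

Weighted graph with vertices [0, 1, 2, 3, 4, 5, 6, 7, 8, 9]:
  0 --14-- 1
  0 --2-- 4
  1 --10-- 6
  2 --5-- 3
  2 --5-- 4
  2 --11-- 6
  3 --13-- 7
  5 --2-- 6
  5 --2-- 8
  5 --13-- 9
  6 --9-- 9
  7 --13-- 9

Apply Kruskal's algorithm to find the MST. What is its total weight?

Applying Kruskal's algorithm (sort edges by weight, add if no cycle):
  Add (0,4) w=2
  Add (5,6) w=2
  Add (5,8) w=2
  Add (2,4) w=5
  Add (2,3) w=5
  Add (6,9) w=9
  Add (1,6) w=10
  Add (2,6) w=11
  Add (3,7) w=13
  Skip (5,9) w=13 (creates cycle)
  Skip (7,9) w=13 (creates cycle)
  Skip (0,1) w=14 (creates cycle)
MST weight = 59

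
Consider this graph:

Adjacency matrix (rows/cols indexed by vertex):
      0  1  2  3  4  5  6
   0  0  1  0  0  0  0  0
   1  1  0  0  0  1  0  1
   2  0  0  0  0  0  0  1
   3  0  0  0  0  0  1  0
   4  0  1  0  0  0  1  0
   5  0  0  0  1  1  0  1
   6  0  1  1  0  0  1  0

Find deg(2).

Vertex 2 has neighbors [6], so deg(2) = 1.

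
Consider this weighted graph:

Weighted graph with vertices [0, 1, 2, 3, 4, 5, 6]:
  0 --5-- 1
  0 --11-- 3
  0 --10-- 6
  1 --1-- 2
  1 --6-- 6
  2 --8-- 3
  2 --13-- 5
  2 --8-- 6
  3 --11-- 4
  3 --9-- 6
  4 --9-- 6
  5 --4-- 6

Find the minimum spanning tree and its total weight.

Applying Kruskal's algorithm (sort edges by weight, add if no cycle):
  Add (1,2) w=1
  Add (5,6) w=4
  Add (0,1) w=5
  Add (1,6) w=6
  Add (2,3) w=8
  Skip (2,6) w=8 (creates cycle)
  Skip (3,6) w=9 (creates cycle)
  Add (4,6) w=9
  Skip (0,6) w=10 (creates cycle)
  Skip (0,3) w=11 (creates cycle)
  Skip (3,4) w=11 (creates cycle)
  Skip (2,5) w=13 (creates cycle)
MST weight = 33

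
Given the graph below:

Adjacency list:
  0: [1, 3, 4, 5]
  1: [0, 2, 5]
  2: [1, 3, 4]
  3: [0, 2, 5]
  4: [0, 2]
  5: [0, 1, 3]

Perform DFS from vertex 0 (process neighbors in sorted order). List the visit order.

DFS from vertex 0 (neighbors processed in ascending order):
Visit order: 0, 1, 2, 3, 5, 4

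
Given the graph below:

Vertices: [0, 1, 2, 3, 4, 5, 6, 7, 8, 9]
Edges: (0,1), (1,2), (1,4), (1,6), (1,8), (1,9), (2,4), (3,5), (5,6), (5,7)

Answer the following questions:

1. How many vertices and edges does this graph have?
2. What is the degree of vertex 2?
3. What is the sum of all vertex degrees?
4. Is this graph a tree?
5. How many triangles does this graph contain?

Count: 10 vertices, 10 edges.
Vertex 2 has neighbors [1, 4], degree = 2.
Handshaking lemma: 2 * 10 = 20.
A tree on 10 vertices has 9 edges. This graph has 10 edges (1 extra). Not a tree.
Number of triangles = 1.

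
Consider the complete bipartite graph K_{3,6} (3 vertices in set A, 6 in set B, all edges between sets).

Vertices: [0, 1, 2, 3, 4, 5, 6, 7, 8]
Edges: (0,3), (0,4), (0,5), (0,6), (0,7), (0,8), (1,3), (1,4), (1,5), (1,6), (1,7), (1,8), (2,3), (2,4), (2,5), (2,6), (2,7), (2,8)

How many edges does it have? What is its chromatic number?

K_{3,6} has 3 * 6 = 18 edges.
Bipartite graphs have chromatic number 2 (color each partition differently).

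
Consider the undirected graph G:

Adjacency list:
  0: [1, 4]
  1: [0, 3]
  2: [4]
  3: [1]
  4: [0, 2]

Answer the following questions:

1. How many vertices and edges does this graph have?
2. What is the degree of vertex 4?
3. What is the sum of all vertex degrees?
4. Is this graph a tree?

Count: 5 vertices, 4 edges.
Vertex 4 has neighbors [0, 2], degree = 2.
Handshaking lemma: 2 * 4 = 8.
A graph is a tree iff it is connected and has exactly n-1 edges. This graph is connected (all 5 vertices in one component) and has 5-1 = 4 edges. It is a tree.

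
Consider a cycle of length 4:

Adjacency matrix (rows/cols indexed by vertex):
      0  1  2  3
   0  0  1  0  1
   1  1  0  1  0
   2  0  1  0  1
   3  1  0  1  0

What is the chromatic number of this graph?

This is an even cycle (C_4). Even cycles are bipartite.
Chromatic number = 2.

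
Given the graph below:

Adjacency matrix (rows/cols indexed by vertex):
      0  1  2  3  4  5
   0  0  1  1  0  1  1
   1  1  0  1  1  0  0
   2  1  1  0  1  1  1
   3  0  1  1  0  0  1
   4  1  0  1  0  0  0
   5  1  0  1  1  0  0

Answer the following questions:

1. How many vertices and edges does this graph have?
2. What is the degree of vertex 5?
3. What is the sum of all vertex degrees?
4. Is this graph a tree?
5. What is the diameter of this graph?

Count: 6 vertices, 10 edges.
Vertex 5 has neighbors [0, 2, 3], degree = 3.
Handshaking lemma: 2 * 10 = 20.
A tree on 6 vertices has 5 edges. This graph has 10 edges (5 extra). Not a tree.
Diameter (longest shortest path) = 2.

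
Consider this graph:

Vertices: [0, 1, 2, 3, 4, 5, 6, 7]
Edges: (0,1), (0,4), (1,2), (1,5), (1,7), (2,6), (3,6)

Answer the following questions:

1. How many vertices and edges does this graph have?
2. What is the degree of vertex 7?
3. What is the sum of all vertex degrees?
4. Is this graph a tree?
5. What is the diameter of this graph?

Count: 8 vertices, 7 edges.
Vertex 7 has neighbors [1], degree = 1.
Handshaking lemma: 2 * 7 = 14.
A graph is a tree iff it is connected and has exactly n-1 edges. This graph is connected (all 8 vertices in one component) and has 8-1 = 7 edges. It is a tree.
Diameter (longest shortest path) = 5.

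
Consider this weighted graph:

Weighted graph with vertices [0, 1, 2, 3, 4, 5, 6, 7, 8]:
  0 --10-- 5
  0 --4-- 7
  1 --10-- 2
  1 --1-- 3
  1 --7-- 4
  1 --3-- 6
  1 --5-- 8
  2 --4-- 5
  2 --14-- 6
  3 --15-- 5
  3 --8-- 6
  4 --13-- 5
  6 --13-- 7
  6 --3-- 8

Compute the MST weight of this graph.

Applying Kruskal's algorithm (sort edges by weight, add if no cycle):
  Add (1,3) w=1
  Add (1,6) w=3
  Add (6,8) w=3
  Add (0,7) w=4
  Add (2,5) w=4
  Skip (1,8) w=5 (creates cycle)
  Add (1,4) w=7
  Skip (3,6) w=8 (creates cycle)
  Add (0,5) w=10
  Add (1,2) w=10
  Skip (4,5) w=13 (creates cycle)
  Skip (6,7) w=13 (creates cycle)
  Skip (2,6) w=14 (creates cycle)
  Skip (3,5) w=15 (creates cycle)
MST weight = 42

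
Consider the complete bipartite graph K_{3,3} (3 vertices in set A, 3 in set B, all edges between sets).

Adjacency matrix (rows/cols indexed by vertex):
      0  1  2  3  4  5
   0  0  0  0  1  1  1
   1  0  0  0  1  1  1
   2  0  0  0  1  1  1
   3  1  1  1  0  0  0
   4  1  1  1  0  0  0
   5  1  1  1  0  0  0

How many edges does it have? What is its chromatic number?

K_{3,3} has 3 * 3 = 9 edges.
Bipartite graphs have chromatic number 2 (color each partition differently).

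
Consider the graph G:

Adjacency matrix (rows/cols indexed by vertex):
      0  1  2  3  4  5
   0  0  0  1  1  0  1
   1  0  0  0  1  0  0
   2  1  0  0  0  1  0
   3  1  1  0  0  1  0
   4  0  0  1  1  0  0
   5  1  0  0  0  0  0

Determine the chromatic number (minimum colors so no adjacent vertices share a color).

The graph has a maximum clique of size 2 (lower bound on chromatic number).
A valid 2-coloring: {0: 0, 1: 0, 2: 1, 3: 1, 4: 0, 5: 1}.
Chromatic number = 2.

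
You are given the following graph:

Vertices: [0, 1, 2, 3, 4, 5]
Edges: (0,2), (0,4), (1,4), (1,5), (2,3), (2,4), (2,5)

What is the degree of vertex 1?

Vertex 1 has neighbors [4, 5], so deg(1) = 2.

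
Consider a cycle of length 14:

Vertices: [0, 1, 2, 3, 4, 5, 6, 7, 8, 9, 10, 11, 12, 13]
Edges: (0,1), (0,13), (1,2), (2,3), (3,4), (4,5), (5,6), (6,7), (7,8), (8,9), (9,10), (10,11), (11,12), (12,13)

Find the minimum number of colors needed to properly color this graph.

This is an even cycle (C_14). Even cycles are bipartite.
Chromatic number = 2.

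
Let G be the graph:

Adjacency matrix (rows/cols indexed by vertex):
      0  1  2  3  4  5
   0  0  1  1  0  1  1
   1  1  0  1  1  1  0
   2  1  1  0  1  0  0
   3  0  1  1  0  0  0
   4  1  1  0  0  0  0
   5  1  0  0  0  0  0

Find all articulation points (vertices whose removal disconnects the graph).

An articulation point is a vertex whose removal disconnects the graph.
Articulation points: [0]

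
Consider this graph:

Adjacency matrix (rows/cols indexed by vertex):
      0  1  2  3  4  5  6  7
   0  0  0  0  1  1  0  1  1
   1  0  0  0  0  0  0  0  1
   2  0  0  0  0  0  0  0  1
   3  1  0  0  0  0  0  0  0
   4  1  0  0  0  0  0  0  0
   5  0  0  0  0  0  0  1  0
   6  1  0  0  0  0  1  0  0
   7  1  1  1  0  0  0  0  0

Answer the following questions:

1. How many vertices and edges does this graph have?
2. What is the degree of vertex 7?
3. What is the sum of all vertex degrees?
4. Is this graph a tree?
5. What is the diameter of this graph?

Count: 8 vertices, 7 edges.
Vertex 7 has neighbors [0, 1, 2], degree = 3.
Handshaking lemma: 2 * 7 = 14.
A graph is a tree iff it is connected and has exactly n-1 edges. This graph is connected (all 8 vertices in one component) and has 8-1 = 7 edges. It is a tree.
Diameter (longest shortest path) = 4.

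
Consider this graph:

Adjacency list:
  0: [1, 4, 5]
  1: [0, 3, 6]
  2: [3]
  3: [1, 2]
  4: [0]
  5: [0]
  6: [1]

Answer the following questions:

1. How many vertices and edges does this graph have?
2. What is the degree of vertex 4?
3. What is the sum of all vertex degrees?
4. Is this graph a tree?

Count: 7 vertices, 6 edges.
Vertex 4 has neighbors [0], degree = 1.
Handshaking lemma: 2 * 6 = 12.
A graph is a tree iff it is connected and has exactly n-1 edges. This graph is connected (all 7 vertices in one component) and has 7-1 = 6 edges. It is a tree.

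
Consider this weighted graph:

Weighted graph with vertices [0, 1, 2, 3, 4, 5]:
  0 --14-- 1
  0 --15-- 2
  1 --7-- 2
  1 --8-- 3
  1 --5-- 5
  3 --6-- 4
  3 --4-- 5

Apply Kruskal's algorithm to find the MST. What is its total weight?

Applying Kruskal's algorithm (sort edges by weight, add if no cycle):
  Add (3,5) w=4
  Add (1,5) w=5
  Add (3,4) w=6
  Add (1,2) w=7
  Skip (1,3) w=8 (creates cycle)
  Add (0,1) w=14
  Skip (0,2) w=15 (creates cycle)
MST weight = 36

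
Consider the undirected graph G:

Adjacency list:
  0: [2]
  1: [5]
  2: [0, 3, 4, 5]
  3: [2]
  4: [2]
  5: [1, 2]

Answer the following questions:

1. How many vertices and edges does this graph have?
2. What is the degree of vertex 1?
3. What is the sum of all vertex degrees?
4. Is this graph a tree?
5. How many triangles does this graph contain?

Count: 6 vertices, 5 edges.
Vertex 1 has neighbors [5], degree = 1.
Handshaking lemma: 2 * 5 = 10.
A graph is a tree iff it is connected and has exactly n-1 edges. This graph is connected (all 6 vertices in one component) and has 6-1 = 5 edges. It is a tree.
Number of triangles = 0.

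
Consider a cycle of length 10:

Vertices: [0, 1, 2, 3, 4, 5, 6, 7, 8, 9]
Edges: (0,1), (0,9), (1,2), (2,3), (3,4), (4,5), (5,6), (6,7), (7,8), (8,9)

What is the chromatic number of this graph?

This is an even cycle (C_10). Even cycles are bipartite.
Chromatic number = 2.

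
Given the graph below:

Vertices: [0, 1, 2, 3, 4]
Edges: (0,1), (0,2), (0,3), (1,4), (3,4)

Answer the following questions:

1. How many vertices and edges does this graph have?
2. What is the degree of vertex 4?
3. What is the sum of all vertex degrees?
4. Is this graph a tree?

Count: 5 vertices, 5 edges.
Vertex 4 has neighbors [1, 3], degree = 2.
Handshaking lemma: 2 * 5 = 10.
A tree on 5 vertices has 4 edges. This graph has 5 edges (1 extra). Not a tree.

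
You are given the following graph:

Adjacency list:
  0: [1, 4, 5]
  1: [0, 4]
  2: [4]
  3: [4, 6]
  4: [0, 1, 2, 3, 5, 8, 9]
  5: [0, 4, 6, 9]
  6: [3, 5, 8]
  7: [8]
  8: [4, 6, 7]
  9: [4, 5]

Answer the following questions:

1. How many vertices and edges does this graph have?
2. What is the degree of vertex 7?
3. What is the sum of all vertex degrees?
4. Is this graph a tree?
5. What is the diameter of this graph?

Count: 10 vertices, 14 edges.
Vertex 7 has neighbors [8], degree = 1.
Handshaking lemma: 2 * 14 = 28.
A tree on 10 vertices has 9 edges. This graph has 14 edges (5 extra). Not a tree.
Diameter (longest shortest path) = 3.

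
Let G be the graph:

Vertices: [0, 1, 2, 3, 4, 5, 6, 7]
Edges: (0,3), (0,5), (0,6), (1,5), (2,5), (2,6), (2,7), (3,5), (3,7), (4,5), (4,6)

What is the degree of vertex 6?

Vertex 6 has neighbors [0, 2, 4], so deg(6) = 3.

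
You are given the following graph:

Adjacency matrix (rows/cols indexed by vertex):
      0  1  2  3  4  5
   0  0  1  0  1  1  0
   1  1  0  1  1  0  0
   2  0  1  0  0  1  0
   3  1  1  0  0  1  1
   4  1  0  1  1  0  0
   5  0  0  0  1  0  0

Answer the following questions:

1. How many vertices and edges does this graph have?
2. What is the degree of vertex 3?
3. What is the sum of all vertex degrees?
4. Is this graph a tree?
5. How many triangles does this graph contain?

Count: 6 vertices, 8 edges.
Vertex 3 has neighbors [0, 1, 4, 5], degree = 4.
Handshaking lemma: 2 * 8 = 16.
A tree on 6 vertices has 5 edges. This graph has 8 edges (3 extra). Not a tree.
Number of triangles = 2.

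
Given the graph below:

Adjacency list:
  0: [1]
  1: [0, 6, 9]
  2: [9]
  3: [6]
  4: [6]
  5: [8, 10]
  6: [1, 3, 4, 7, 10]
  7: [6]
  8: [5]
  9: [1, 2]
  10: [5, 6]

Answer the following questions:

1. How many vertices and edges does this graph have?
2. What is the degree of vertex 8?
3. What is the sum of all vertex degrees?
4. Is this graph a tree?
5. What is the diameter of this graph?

Count: 11 vertices, 10 edges.
Vertex 8 has neighbors [5], degree = 1.
Handshaking lemma: 2 * 10 = 20.
A graph is a tree iff it is connected and has exactly n-1 edges. This graph is connected (all 11 vertices in one component) and has 11-1 = 10 edges. It is a tree.
Diameter (longest shortest path) = 6.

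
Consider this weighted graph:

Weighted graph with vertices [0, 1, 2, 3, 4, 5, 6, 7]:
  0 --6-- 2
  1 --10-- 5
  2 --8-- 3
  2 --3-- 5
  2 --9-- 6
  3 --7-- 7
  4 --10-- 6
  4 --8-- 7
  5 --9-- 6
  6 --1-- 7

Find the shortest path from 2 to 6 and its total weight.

Using Dijkstra's algorithm from vertex 2:
Shortest path: 2 -> 6
Total weight: 9 = 9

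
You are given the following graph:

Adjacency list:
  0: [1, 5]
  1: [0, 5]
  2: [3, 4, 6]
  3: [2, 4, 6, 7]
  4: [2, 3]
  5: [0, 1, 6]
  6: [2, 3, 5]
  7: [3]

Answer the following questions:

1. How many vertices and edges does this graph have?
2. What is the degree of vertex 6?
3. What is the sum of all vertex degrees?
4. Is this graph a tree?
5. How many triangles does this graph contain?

Count: 8 vertices, 10 edges.
Vertex 6 has neighbors [2, 3, 5], degree = 3.
Handshaking lemma: 2 * 10 = 20.
A tree on 8 vertices has 7 edges. This graph has 10 edges (3 extra). Not a tree.
Number of triangles = 3.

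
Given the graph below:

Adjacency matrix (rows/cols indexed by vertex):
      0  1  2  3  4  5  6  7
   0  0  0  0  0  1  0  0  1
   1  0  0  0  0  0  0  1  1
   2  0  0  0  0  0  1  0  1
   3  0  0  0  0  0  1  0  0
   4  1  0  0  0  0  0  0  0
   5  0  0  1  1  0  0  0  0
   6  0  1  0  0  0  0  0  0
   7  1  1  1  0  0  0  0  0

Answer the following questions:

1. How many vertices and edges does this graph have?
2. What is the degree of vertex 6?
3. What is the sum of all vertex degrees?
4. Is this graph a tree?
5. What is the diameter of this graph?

Count: 8 vertices, 7 edges.
Vertex 6 has neighbors [1], degree = 1.
Handshaking lemma: 2 * 7 = 14.
A graph is a tree iff it is connected and has exactly n-1 edges. This graph is connected (all 8 vertices in one component) and has 8-1 = 7 edges. It is a tree.
Diameter (longest shortest path) = 5.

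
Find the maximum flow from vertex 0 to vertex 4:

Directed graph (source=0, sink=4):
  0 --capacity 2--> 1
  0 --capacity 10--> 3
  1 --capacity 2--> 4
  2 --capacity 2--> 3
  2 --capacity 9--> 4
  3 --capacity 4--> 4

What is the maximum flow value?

Computing max flow:
  Flow on (0->1): 2/2
  Flow on (0->3): 4/10
  Flow on (1->4): 2/2
  Flow on (3->4): 4/4
Maximum flow = 6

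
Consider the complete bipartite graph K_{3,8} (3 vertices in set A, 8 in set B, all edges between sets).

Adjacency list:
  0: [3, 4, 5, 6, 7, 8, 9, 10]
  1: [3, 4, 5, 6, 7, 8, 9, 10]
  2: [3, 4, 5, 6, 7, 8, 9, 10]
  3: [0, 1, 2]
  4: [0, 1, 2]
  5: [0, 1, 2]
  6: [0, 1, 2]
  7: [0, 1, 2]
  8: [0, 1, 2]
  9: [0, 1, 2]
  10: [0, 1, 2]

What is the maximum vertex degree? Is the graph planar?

Set-A vertices have degree 8; set-B vertices have degree 3. Maximum degree = max(3,8) = 8.
K_{3,8} contains K_{3,3} as a subgraph (since both sides have >= 3 vertices); by Kuratowski's theorem it is not planar.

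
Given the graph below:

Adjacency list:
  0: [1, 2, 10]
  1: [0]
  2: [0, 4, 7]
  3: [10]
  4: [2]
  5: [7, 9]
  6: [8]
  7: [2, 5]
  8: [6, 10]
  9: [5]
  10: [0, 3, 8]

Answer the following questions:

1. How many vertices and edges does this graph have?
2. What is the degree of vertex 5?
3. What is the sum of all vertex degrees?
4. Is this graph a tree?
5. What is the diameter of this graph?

Count: 11 vertices, 10 edges.
Vertex 5 has neighbors [7, 9], degree = 2.
Handshaking lemma: 2 * 10 = 20.
A graph is a tree iff it is connected and has exactly n-1 edges. This graph is connected (all 11 vertices in one component) and has 11-1 = 10 edges. It is a tree.
Diameter (longest shortest path) = 7.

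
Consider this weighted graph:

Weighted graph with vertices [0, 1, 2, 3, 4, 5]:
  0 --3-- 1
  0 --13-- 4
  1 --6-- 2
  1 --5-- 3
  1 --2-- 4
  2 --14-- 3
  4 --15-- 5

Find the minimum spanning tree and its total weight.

Applying Kruskal's algorithm (sort edges by weight, add if no cycle):
  Add (1,4) w=2
  Add (0,1) w=3
  Add (1,3) w=5
  Add (1,2) w=6
  Skip (0,4) w=13 (creates cycle)
  Skip (2,3) w=14 (creates cycle)
  Add (4,5) w=15
MST weight = 31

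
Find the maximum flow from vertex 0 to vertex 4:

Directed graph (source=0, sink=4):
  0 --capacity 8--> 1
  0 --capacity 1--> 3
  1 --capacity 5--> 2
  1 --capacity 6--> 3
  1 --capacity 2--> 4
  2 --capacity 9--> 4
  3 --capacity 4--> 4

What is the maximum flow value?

Computing max flow:
  Flow on (0->1): 8/8
  Flow on (0->3): 1/1
  Flow on (1->2): 5/5
  Flow on (1->3): 1/6
  Flow on (1->4): 2/2
  Flow on (2->4): 5/9
  Flow on (3->4): 2/4
Maximum flow = 9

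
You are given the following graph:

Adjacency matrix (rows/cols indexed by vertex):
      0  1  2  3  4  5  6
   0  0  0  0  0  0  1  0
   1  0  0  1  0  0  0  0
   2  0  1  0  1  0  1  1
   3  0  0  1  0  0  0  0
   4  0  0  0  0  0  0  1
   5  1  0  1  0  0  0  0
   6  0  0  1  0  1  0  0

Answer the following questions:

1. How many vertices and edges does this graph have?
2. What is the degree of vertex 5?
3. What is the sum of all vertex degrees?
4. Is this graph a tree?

Count: 7 vertices, 6 edges.
Vertex 5 has neighbors [0, 2], degree = 2.
Handshaking lemma: 2 * 6 = 12.
A graph is a tree iff it is connected and has exactly n-1 edges. This graph is connected (all 7 vertices in one component) and has 7-1 = 6 edges. It is a tree.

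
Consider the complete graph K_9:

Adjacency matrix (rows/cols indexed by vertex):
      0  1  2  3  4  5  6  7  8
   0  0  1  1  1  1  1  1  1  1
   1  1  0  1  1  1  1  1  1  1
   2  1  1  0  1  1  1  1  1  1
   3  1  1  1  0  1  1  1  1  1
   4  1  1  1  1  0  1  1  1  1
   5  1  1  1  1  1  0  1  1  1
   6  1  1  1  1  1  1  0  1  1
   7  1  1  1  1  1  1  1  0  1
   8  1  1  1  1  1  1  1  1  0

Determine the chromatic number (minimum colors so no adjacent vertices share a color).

In K_9, every vertex is adjacent to every other vertex.
Each vertex needs a unique color.
Chromatic number = 9.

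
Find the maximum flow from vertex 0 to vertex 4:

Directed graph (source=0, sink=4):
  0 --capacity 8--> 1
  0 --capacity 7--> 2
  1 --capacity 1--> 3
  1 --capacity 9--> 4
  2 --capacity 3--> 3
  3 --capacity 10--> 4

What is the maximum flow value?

Computing max flow:
  Flow on (0->1): 8/8
  Flow on (0->2): 3/7
  Flow on (1->4): 8/9
  Flow on (2->3): 3/3
  Flow on (3->4): 3/10
Maximum flow = 11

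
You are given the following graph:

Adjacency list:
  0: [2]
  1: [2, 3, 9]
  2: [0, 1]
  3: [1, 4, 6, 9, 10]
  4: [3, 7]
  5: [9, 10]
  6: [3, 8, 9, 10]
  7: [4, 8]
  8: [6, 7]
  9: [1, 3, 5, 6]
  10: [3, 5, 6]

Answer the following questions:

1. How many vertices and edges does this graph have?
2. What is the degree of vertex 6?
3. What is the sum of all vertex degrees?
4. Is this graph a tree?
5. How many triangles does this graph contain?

Count: 11 vertices, 15 edges.
Vertex 6 has neighbors [3, 8, 9, 10], degree = 4.
Handshaking lemma: 2 * 15 = 30.
A tree on 11 vertices has 10 edges. This graph has 15 edges (5 extra). Not a tree.
Number of triangles = 3.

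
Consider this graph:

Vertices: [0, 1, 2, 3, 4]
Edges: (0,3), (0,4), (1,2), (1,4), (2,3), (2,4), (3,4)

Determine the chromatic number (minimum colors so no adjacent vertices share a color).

The graph has a maximum clique of size 3 (lower bound on chromatic number).
A valid 3-coloring: {0: 1, 1: 2, 2: 1, 3: 2, 4: 0}.
Chromatic number = 3.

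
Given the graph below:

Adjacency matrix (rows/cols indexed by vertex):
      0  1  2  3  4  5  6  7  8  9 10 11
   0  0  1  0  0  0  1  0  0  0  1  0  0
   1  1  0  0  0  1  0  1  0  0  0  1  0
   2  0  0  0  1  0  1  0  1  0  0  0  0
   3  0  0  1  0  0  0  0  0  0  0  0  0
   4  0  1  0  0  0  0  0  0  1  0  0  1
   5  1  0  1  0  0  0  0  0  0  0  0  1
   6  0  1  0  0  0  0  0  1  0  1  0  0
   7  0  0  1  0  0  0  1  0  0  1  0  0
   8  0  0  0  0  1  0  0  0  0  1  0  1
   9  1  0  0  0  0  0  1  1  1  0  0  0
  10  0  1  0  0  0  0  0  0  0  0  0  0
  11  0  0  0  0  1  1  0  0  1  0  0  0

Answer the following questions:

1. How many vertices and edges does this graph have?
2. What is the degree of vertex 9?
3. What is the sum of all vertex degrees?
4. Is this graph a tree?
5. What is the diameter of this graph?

Count: 12 vertices, 17 edges.
Vertex 9 has neighbors [0, 6, 7, 8], degree = 4.
Handshaking lemma: 2 * 17 = 34.
A tree on 12 vertices has 11 edges. This graph has 17 edges (6 extra). Not a tree.
Diameter (longest shortest path) = 5.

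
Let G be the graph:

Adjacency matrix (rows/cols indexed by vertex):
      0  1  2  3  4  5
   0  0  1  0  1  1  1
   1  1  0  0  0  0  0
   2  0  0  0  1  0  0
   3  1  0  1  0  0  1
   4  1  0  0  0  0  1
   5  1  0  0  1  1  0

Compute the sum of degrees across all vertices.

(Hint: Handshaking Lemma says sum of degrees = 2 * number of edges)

Count edges: 7 edges.
By Handshaking Lemma: sum of degrees = 2 * 7 = 14.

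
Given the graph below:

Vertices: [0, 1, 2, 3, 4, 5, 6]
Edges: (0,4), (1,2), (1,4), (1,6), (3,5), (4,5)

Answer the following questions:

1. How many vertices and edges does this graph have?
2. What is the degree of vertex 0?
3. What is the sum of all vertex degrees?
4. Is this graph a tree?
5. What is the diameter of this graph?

Count: 7 vertices, 6 edges.
Vertex 0 has neighbors [4], degree = 1.
Handshaking lemma: 2 * 6 = 12.
A graph is a tree iff it is connected and has exactly n-1 edges. This graph is connected (all 7 vertices in one component) and has 7-1 = 6 edges. It is a tree.
Diameter (longest shortest path) = 4.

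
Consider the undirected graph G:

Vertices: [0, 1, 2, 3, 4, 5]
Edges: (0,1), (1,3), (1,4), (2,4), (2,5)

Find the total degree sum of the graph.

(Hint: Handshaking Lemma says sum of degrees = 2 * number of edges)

Count edges: 5 edges.
By Handshaking Lemma: sum of degrees = 2 * 5 = 10.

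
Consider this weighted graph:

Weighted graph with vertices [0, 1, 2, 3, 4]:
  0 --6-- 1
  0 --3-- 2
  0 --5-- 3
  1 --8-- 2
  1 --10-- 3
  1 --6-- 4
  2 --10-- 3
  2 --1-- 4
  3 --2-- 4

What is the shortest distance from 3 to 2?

Using Dijkstra's algorithm from vertex 3:
Shortest path: 3 -> 4 -> 2
Total weight: 2 + 1 = 3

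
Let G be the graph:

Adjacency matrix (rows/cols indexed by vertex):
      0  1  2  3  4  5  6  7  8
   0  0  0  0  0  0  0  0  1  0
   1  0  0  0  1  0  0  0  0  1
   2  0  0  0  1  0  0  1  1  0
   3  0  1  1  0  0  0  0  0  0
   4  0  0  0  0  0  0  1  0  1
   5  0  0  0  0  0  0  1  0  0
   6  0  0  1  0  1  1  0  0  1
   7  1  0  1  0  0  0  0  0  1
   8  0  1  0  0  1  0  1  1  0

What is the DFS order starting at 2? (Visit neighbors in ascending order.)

DFS from vertex 2 (neighbors processed in ascending order):
Visit order: 2, 3, 1, 8, 4, 6, 5, 7, 0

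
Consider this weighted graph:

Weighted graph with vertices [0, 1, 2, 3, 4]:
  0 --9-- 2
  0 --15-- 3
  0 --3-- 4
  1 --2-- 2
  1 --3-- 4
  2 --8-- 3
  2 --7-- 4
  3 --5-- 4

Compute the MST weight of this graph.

Applying Kruskal's algorithm (sort edges by weight, add if no cycle):
  Add (1,2) w=2
  Add (0,4) w=3
  Add (1,4) w=3
  Add (3,4) w=5
  Skip (2,4) w=7 (creates cycle)
  Skip (2,3) w=8 (creates cycle)
  Skip (0,2) w=9 (creates cycle)
  Skip (0,3) w=15 (creates cycle)
MST weight = 13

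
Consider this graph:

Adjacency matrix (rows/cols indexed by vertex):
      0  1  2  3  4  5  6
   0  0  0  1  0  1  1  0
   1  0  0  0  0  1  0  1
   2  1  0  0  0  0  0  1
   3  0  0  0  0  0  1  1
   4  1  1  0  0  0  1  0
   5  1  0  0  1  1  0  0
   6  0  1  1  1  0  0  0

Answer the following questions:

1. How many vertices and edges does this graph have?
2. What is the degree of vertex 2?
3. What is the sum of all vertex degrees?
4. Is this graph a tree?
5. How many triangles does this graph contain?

Count: 7 vertices, 9 edges.
Vertex 2 has neighbors [0, 6], degree = 2.
Handshaking lemma: 2 * 9 = 18.
A tree on 7 vertices has 6 edges. This graph has 9 edges (3 extra). Not a tree.
Number of triangles = 1.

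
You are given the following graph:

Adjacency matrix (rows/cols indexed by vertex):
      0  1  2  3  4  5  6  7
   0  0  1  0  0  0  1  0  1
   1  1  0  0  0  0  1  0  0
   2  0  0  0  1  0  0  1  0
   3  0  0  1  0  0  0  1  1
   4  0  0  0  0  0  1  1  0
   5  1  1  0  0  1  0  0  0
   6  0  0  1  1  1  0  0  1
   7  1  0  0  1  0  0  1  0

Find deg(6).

Vertex 6 has neighbors [2, 3, 4, 7], so deg(6) = 4.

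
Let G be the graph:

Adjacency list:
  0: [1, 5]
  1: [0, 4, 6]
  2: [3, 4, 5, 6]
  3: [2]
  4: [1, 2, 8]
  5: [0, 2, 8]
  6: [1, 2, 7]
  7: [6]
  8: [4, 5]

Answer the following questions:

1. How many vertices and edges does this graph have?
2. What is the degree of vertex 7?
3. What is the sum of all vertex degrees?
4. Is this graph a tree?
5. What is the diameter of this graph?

Count: 9 vertices, 11 edges.
Vertex 7 has neighbors [6], degree = 1.
Handshaking lemma: 2 * 11 = 22.
A tree on 9 vertices has 8 edges. This graph has 11 edges (3 extra). Not a tree.
Diameter (longest shortest path) = 4.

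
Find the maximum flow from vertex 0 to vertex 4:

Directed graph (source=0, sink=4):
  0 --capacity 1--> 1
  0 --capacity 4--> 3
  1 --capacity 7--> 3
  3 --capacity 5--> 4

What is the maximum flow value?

Computing max flow:
  Flow on (0->1): 1/1
  Flow on (0->3): 4/4
  Flow on (1->3): 1/7
  Flow on (3->4): 5/5
Maximum flow = 5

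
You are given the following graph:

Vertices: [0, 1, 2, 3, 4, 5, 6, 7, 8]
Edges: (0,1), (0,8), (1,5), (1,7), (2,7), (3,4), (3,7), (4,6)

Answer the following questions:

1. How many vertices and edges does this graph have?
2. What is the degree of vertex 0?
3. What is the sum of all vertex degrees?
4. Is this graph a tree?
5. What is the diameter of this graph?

Count: 9 vertices, 8 edges.
Vertex 0 has neighbors [1, 8], degree = 2.
Handshaking lemma: 2 * 8 = 16.
A graph is a tree iff it is connected and has exactly n-1 edges. This graph is connected (all 9 vertices in one component) and has 9-1 = 8 edges. It is a tree.
Diameter (longest shortest path) = 6.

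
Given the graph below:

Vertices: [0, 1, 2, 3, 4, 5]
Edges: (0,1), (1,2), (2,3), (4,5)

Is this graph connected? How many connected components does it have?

Checking connectivity: the graph has 2 connected component(s).
Components: [[0, 1, 2, 3], [4, 5]]. The graph is NOT connected.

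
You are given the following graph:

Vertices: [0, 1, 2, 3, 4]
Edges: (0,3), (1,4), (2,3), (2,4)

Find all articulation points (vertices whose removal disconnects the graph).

An articulation point is a vertex whose removal disconnects the graph.
Articulation points: [2, 3, 4]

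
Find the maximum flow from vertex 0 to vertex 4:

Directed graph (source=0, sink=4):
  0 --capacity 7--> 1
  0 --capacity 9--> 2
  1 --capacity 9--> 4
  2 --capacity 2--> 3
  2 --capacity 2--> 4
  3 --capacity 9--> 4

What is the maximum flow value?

Computing max flow:
  Flow on (0->1): 7/7
  Flow on (0->2): 4/9
  Flow on (1->4): 7/9
  Flow on (2->3): 2/2
  Flow on (2->4): 2/2
  Flow on (3->4): 2/9
Maximum flow = 11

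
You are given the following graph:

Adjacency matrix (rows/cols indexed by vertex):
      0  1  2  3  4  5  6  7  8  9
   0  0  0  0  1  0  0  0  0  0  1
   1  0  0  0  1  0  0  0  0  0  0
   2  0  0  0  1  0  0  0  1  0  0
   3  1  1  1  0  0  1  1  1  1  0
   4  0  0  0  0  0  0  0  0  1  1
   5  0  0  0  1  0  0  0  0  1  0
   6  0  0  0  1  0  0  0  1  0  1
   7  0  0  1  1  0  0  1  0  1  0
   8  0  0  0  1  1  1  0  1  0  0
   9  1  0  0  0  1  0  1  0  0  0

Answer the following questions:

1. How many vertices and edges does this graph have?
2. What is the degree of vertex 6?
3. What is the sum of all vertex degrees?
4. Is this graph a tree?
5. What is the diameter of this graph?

Count: 10 vertices, 15 edges.
Vertex 6 has neighbors [3, 7, 9], degree = 3.
Handshaking lemma: 2 * 15 = 30.
A tree on 10 vertices has 9 edges. This graph has 15 edges (6 extra). Not a tree.
Diameter (longest shortest path) = 3.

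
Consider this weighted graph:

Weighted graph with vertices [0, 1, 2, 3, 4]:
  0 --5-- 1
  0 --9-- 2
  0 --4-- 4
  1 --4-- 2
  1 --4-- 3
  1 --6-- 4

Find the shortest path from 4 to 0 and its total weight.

Using Dijkstra's algorithm from vertex 4:
Shortest path: 4 -> 0
Total weight: 4 = 4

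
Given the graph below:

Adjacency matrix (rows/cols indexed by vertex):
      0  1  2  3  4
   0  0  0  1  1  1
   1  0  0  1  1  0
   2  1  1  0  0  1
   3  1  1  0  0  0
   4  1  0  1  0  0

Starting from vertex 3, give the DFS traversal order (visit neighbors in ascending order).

DFS from vertex 3 (neighbors processed in ascending order):
Visit order: 3, 0, 2, 1, 4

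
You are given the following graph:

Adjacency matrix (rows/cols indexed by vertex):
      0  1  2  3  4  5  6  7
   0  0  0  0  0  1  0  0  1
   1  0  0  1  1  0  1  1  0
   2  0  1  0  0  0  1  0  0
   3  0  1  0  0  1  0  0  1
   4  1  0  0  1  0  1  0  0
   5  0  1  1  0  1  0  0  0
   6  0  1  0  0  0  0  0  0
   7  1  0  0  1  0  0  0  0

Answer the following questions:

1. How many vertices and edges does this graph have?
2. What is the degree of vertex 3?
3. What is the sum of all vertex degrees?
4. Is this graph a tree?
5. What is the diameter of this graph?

Count: 8 vertices, 10 edges.
Vertex 3 has neighbors [1, 4, 7], degree = 3.
Handshaking lemma: 2 * 10 = 20.
A tree on 8 vertices has 7 edges. This graph has 10 edges (3 extra). Not a tree.
Diameter (longest shortest path) = 4.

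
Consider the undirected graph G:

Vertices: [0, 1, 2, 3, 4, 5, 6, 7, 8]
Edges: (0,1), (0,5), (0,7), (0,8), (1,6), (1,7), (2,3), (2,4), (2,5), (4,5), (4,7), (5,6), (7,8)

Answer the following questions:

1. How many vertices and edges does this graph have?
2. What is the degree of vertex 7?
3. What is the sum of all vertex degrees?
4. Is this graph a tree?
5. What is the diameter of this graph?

Count: 9 vertices, 13 edges.
Vertex 7 has neighbors [0, 1, 4, 8], degree = 4.
Handshaking lemma: 2 * 13 = 26.
A tree on 9 vertices has 8 edges. This graph has 13 edges (5 extra). Not a tree.
Diameter (longest shortest path) = 4.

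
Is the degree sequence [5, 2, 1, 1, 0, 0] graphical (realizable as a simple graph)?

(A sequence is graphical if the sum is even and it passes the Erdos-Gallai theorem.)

Sum of degrees = 9. Sum is odd, so the sequence is NOT graphical.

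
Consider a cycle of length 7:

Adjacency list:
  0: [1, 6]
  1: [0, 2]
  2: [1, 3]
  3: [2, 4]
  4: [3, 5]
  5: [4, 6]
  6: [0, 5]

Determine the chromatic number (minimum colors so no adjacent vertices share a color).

This is an odd cycle (C_7). Odd cycles are not bipartite (any 2-coloring forces two adjacent vertices to match), and 3 colors suffice.
Chromatic number = 3.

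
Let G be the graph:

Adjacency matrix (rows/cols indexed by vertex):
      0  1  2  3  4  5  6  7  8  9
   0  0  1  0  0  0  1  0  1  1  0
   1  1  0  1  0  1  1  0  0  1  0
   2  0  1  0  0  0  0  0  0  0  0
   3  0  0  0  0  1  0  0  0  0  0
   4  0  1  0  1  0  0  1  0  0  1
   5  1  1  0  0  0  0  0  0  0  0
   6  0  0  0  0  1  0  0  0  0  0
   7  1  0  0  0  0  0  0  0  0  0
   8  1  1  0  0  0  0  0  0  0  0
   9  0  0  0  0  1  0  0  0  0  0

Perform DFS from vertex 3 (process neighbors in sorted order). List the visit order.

DFS from vertex 3 (neighbors processed in ascending order):
Visit order: 3, 4, 1, 0, 5, 7, 8, 2, 6, 9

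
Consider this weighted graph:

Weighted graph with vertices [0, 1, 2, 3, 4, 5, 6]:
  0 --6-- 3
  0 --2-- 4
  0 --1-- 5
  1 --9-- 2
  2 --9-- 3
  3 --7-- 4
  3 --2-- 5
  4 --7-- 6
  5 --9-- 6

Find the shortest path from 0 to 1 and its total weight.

Using Dijkstra's algorithm from vertex 0:
Shortest path: 0 -> 5 -> 3 -> 2 -> 1
Total weight: 1 + 2 + 9 + 9 = 21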